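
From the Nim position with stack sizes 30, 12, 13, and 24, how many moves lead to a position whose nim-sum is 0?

3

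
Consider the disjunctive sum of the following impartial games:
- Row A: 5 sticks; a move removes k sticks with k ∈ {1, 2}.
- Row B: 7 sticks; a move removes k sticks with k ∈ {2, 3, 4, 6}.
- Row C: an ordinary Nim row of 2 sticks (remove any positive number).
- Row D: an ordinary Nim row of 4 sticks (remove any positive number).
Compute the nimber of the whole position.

For row A, compute g(0), g(1), … with moves {1, 2}:
k:     0  1  2  3  4  5
g(k):  0  1  2  0  1  2
So g(5) = 2.
Build the Grundy sequence for row B with g(k) = mex{g(k−s) : s ∈ {2, 3, 4, 6}, s ≤ k}:
k:     0  1  2  3  4  5  6  7
g(k):  0  0  1  1  2  2  3  3
So g(7) = 3.
Row C is a plain Nim row of size 2, so its Grundy value is 2.
Row D is a plain Nim row of size 4, so its Grundy value is 4.
The value of a disjunctive sum is the nim-sum of the parts.
Combined value = 2 ⊕ 3 ⊕ 2 ⊕ 4 = 7.

7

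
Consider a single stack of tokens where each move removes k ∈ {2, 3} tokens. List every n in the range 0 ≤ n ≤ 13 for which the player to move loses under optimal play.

0, 1, 5, 6, 10, 11

Grundy values for subtraction set {2, 3}:
g(0) = mex{} = 0
g(1) = mex{} = 0
g(2) = mex{0} = 1
g(3) = mex{0} = 1
g(4) = mex{0,1} = 2
g(5) = mex{1} = 0
g(6) = mex{1,2} = 0
g(7) = mex{0,2} = 1
g(8) = mex{0} = 1
g(9) = mex{0,1} = 2
g(10) = mex{1} = 0
g(11) = mex{1,2} = 0
g(12) = mex{0,2} = 1
g(13) = mex{0} = 1
The P-positions (g = 0) in 0..13 are 0, 1, 5, 6, 10, 11.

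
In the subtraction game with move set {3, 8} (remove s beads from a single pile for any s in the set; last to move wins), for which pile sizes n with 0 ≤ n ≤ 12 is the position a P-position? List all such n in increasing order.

0, 1, 2, 6, 7, 11, 12

Compute g(0), g(1), … for moves {3, 8}:
g(0) = mex{} = 0
g(1) = mex{} = 0
g(2) = mex{} = 0
g(3) = mex{0} = 1
g(4) = mex{0} = 1
g(5) = mex{0} = 1
g(6) = mex{1} = 0
g(7) = mex{1} = 0
g(8) = mex{0,1} = 2
g(9) = mex{0} = 1
g(10) = mex{0} = 1
g(11) = mex{1,2} = 0
g(12) = mex{1} = 0
The P-positions (g = 0) in 0..12 are 0, 1, 2, 6, 7, 11, 12.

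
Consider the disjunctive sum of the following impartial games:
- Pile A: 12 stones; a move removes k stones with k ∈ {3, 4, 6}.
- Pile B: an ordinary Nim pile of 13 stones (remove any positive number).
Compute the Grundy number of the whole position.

12

For pile A, compute g(0), g(1), … with moves {3, 4, 6}:
g(0) = mex{} = 0
g(1) = mex{} = 0
g(2) = mex{} = 0
g(3) = mex{0} = 1
g(4) = mex{0} = 1
g(5) = mex{0} = 1
g(6) = mex{0,1} = 2
g(7) = mex{0,1} = 2
g(8) = mex{0,1} = 2
g(9) = mex{1,2} = 0
g(10) = mex{1,2} = 0
g(11) = mex{1,2} = 0
g(12) = mex{0,2} = 1
So g(12) = 1.
Pile B is a plain Nim pile of size 13, so its Grundy value is 13.
By the Sprague-Grundy theorem, the Grundy value of a sum of independent games is the XOR of the component values.
Combined value = 1 ⊕ 13 = 12.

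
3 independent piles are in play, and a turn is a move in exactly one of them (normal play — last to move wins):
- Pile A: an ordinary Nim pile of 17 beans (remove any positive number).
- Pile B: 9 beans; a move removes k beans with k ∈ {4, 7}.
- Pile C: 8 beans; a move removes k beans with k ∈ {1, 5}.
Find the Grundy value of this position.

Pile A is a plain Nim pile of size 17, so its Grundy value is 17.
Grundy values for pile B (subtraction set {4, 7}):
g(0) = mex{} = 0
g(1) = mex{} = 0
g(2) = mex{} = 0
g(3) = mex{} = 0
g(4) = mex{0} = 1
g(5) = mex{0} = 1
g(6) = mex{0} = 1
g(7) = mex{0} = 1
g(8) = mex{0,1} = 2
g(9) = mex{0,1} = 2
So g(9) = 2.
Grundy values for pile C (subtraction set {1, 5}):
k:     0  1  2  3  4  5  6  7  8
g(k):  0  1  0  1  0  1  0  1  0
So g(8) = 0.
The value of a disjunctive sum is the nim-sum of the parts.
Combined value = 17 ⊕ 2 ⊕ 0 = 19.

19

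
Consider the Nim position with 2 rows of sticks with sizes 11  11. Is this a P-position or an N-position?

Nim-sum: 11 XOR 11 = 0.
The nim-sum is 0, so this is a P-position: the player to move is in a losing position under optimal play.

P-position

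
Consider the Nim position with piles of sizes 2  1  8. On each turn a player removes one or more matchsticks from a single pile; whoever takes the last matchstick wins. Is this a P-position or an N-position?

N-position

Bitwise XOR of the heap sizes:
  0010  (2)
  0001  (1)
  1000  (8)
  ----
  1011  (11)
The nim-sum is 11 ≠ 0, so this is an N-position: the player to move can win.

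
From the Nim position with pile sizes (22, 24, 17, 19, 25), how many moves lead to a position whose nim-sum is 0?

5

Nim-sum: 22 ⊕ 24 ⊕ 17 ⊕ 19 ⊕ 25 = 21.
The overall nim-sum is X = 21. A pile of size p has a winning move iff p XOR X < p (reduce it to p XOR X).
  22: 22 XOR 21 = 3 < 22 — winning move (to 3).
  24: 24 XOR 21 = 13 < 24 — winning move (to 13).
  17: 17 XOR 21 = 4 < 17 — winning move (to 4).
  19: 19 XOR 21 = 6 < 19 — winning move (to 6).
  25: 25 XOR 21 = 12 < 25 — winning move (to 12).
That gives 5 winning moves.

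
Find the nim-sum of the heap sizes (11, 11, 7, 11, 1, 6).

11

Compute the nim-sum pairwise:
11 ⊕ 11 = 0
0 ⊕ 7 = 7
7 ⊕ 11 = 12
12 ⊕ 1 = 13
13 ⊕ 6 = 11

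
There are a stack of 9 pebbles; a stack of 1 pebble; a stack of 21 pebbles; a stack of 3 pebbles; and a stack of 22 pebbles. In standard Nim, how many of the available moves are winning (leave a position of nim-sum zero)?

1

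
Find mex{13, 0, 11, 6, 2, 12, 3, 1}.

The values 0, 1, 2, 3 are all present; 4 is the first non-negative integer missing from the set.

4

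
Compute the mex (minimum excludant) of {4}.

0 is not in the set, so the mex is 0.

0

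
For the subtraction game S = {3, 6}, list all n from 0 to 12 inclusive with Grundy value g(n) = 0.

0, 1, 2, 9, 10, 11

Compute g(0), g(1), … for moves {3, 6}:
k:     0  1  2  3  4  5  6  7  8  9 10 11 12
g(k):  0  0  0  1  1  1  2  2  2  0  0  0  1
The P-positions (g = 0) in 0..12 are 0, 1, 2, 9, 10, 11.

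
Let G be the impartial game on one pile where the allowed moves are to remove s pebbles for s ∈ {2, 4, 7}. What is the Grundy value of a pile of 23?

Compute g(0), g(1), … for moves {2, 4, 7}:
k:     0  1  2  3  4  5  6  7  8  9 10 11 12 13 14 15 16 17 18 19 20 21 22 23
g(k):  0  0  1  1  2  2  0  3  1  0  2  1  0  2  1  0  2  1  0  2  1  0  2  1
So g(23) = 1.

1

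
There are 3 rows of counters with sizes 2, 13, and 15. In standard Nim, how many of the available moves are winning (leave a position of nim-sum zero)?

Nim-sum: 2 ^ 13 ^ 15 = 0.
The nim-sum is already 0, so every move leaves a nonzero nim-sum — there are no winning moves.

0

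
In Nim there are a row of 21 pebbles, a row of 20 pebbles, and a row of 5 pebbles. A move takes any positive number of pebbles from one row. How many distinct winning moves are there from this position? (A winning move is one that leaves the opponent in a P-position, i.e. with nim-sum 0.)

3

In binary:
  10101  (21)
  10100  (20)
  00101  (5)
  -----
  00100  (4)
The overall nim-sum is X = 4. A row of size p has a winning move iff p XOR X < p (reduce it to p XOR X).
  21: 21 XOR 4 = 17 < 21 — winning move (to 17).
  20: 20 XOR 4 = 16 < 20 — winning move (to 16).
  5: 5 XOR 4 = 1 < 5 — winning move (to 1).
That gives 3 winning moves.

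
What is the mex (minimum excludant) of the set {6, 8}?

0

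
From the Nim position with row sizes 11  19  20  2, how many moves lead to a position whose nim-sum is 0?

1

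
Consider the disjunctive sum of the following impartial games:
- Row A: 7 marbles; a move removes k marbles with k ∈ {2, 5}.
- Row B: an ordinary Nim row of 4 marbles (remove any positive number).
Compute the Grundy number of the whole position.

Grundy values for row A (subtraction set {2, 5}):
g(0) = mex{} = 0
g(1) = mex{} = 0
g(2) = mex{0} = 1
g(3) = mex{0} = 1
g(4) = mex{1} = 0
g(5) = mex{0,1} = 2
g(6) = mex{0} = 1
g(7) = mex{1,2} = 0
So g(7) = 0.
Row B is a plain Nim row of size 4, so its Grundy value is 4.
By the Sprague-Grundy theorem, the Grundy value of a sum of independent games is the XOR of the component values.
Combined value = 0 ⊕ 4 = 4.

4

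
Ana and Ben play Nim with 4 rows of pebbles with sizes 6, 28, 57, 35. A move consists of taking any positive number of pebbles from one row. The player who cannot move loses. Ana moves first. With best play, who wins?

Ben wins

Nim-sum: 6 XOR 28 XOR 57 XOR 35 = 0.
The nim-sum is 0, so this is a P-position: the player to move is in a losing position under optimal play; Ana is about to move from it and so loses — Ben wins.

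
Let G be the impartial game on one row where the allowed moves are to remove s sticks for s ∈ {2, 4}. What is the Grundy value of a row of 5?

2

Compute g(0), g(1), … for moves {2, 4}:
g(0) = mex{} = 0
g(1) = mex{} = 0
g(2) = mex{0} = 1
g(3) = mex{0} = 1
g(4) = mex{0,1} = 2
g(5) = mex{0,1} = 2
So g(5) = 2.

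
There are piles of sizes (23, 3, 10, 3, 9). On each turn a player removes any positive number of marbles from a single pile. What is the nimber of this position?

20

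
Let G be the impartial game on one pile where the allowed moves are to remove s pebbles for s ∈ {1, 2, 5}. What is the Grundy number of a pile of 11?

2

Build the Grundy sequence with g(k) = mex{g(k−s) : s ∈ {1, 2, 5}, s ≤ k}:
k:     0  1  2  3  4  5  6  7  8  9 10 11
g(k):  0  1  2  0  1  2  0  1  2  0  1  2
So g(11) = 2.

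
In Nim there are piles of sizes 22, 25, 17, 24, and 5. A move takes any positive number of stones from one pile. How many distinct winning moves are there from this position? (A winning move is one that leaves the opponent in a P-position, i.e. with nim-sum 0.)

Compute the nim-sum pairwise:
22 XOR 25 = 15
15 XOR 17 = 30
30 XOR 24 = 6
6 XOR 5 = 3
The overall nim-sum is X = 3. A pile of size p has a winning move iff p XOR X < p (reduce it to p XOR X).
  22: 22 XOR 3 = 21 < 22 — winning move (to 21).
  25: 25 XOR 3 = 26 ≥ 25 — no move.
  17: 17 XOR 3 = 18 ≥ 17 — no move.
  24: 24 XOR 3 = 27 ≥ 24 — no move.
  5: 5 XOR 3 = 6 ≥ 5 — no move.
That gives 1 winning move.

1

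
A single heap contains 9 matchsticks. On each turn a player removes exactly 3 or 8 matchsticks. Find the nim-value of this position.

Compute g(0), g(1), … for moves {3, 8}:
g(0) = mex{} = 0
g(1) = mex{} = 0
g(2) = mex{} = 0
g(3) = mex{0} = 1
g(4) = mex{0} = 1
g(5) = mex{0} = 1
g(6) = mex{1} = 0
g(7) = mex{1} = 0
g(8) = mex{0,1} = 2
g(9) = mex{0} = 1
So g(9) = 1.

1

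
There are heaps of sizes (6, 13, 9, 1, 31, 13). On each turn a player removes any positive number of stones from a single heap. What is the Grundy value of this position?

In binary:
  00110  (6)
  01101  (13)
  01001  (9)
  00001  (1)
  11111  (31)
  01101  (13)
  -----
  10001  (17)

17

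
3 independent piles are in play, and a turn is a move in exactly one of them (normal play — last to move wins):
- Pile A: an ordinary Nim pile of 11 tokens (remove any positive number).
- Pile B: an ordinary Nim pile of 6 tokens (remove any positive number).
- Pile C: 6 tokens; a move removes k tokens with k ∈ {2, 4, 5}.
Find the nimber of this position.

14

Pile A is a plain Nim pile of size 11, so its Grundy value is 11.
Pile B is a plain Nim pile of size 6, so its Grundy value is 6.
Build the Grundy sequence for pile C with g(k) = mex{g(k−s) : s ∈ {2, 4, 5}, s ≤ k}:
k:     0  1  2  3  4  5  6
g(k):  0  0  1  1  2  2  3
So g(6) = 3.
The value of a disjunctive sum is the nim-sum of the parts.
Combined value = 11 XOR 6 XOR 3 = 14.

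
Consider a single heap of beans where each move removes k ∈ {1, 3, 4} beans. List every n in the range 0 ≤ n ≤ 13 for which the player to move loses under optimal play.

0, 2, 7, 9

Grundy values for subtraction set {1, 3, 4}:
g(0) = mex{} = 0
g(1) = mex{0} = 1
g(2) = mex{1} = 0
g(3) = mex{0} = 1
g(4) = mex{0,1} = 2
g(5) = mex{0,1,2} = 3
g(6) = mex{0,1,3} = 2
g(7) = mex{1,2} = 0
g(8) = mex{0,2,3} = 1
g(9) = mex{1,2,3} = 0
g(10) = mex{0,2} = 1
g(11) = mex{0,1} = 2
g(12) = mex{0,1,2} = 3
g(13) = mex{0,1,3} = 2
The P-positions (g = 0) in 0..13 are 0, 2, 7, 9.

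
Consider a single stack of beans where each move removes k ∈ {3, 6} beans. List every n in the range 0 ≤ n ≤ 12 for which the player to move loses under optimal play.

0, 1, 2, 9, 10, 11

Build the Grundy sequence with g(k) = mex{g(k−s) : s ∈ {3, 6}, s ≤ k}:
k:     0  1  2  3  4  5  6  7  8  9 10 11 12
g(k):  0  0  0  1  1  1  2  2  2  0  0  0  1
The P-positions (g = 0) in 0..12 are 0, 1, 2, 9, 10, 11.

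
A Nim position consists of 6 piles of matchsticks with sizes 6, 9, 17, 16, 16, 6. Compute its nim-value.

24

Compute the nim-sum pairwise:
6 ⊕ 9 = 15
15 ⊕ 17 = 30
30 ⊕ 16 = 14
14 ⊕ 16 = 30
30 ⊕ 6 = 24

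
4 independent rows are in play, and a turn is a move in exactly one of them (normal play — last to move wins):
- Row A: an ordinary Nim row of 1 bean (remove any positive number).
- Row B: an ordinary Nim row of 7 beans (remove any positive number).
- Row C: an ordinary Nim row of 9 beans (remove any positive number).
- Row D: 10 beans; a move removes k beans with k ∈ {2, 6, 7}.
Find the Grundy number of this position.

12

Row A is a plain Nim row of size 1, so its Grundy value is 1.
Row B is a plain Nim row of size 7, so its Grundy value is 7.
Row C is a plain Nim row of size 9, so its Grundy value is 9.
Build the Grundy sequence for row D with g(k) = mex{g(k−s) : s ∈ {2, 6, 7}, s ≤ k}:
g(0) = mex{} = 0
g(1) = mex{} = 0
g(2) = mex{0} = 1
g(3) = mex{0} = 1
g(4) = mex{1} = 0
g(5) = mex{1} = 0
g(6) = mex{0} = 1
g(7) = mex{0} = 1
g(8) = mex{0,1} = 2
g(9) = mex{1} = 0
g(10) = mex{0,1,2} = 3
So g(10) = 3.
The value of a disjunctive sum is the nim-sum of the parts.
Combined value = 1 XOR 7 XOR 9 XOR 3 = 12.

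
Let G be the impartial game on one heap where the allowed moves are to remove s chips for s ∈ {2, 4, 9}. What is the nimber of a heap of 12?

0

Compute g(0), g(1), … for moves {2, 4, 9}:
k:     0  1  2  3  4  5  6  7  8  9 10 11 12
g(k):  0  0  1  1  2  2  0  0  1  1  2  2  0
So g(12) = 0.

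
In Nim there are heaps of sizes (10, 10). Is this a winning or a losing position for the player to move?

Losing position

Compute the nim-sum pairwise:
10 XOR 10 = 0
The nim-sum is 0, so this is a P-position: the player to move is in a losing position under optimal play.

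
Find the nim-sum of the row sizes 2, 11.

9

Compute the nim-sum pairwise:
2 ^ 11 = 9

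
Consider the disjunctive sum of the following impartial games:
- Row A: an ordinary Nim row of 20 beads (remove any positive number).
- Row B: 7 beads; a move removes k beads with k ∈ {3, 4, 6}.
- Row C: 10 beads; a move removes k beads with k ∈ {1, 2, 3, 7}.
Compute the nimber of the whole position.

Row A is a plain Nim row of size 20, so its Grundy value is 20.
For row B, compute g(0), g(1), … with moves {3, 4, 6}:
k:     0  1  2  3  4  5  6  7
g(k):  0  0  0  1  1  1  2  2
So g(7) = 2.
Grundy values for row C (subtraction set {1, 2, 3, 7}):
g(0) = mex{} = 0
g(1) = mex{0} = 1
g(2) = mex{0,1} = 2
g(3) = mex{0,1,2} = 3
g(4) = mex{1,2,3} = 0
g(5) = mex{0,2,3} = 1
g(6) = mex{0,1,3} = 2
g(7) = mex{0,1,2} = 3
g(8) = mex{1,2,3} = 0
g(9) = mex{0,2,3} = 1
g(10) = mex{0,1,3} = 2
So g(10) = 2.
By the Sprague-Grundy theorem, the Grundy value of a sum of independent games is the XOR of the component values.
Combined value = 20 XOR 2 XOR 2 = 20.

20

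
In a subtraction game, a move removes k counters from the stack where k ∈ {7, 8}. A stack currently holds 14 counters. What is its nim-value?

2

Build the Grundy sequence with g(k) = mex{g(k−s) : s ∈ {7, 8}, s ≤ k}:
k:     0  1  2  3  4  5  6  7  8  9 10 11 12 13 14
g(k):  0  0  0  0  0  0  0  1  1  1  1  1  1  1  2
So g(14) = 2.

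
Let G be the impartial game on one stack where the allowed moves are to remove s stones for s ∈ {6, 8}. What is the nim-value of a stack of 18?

0

Compute g(0), g(1), … for moves {6, 8}:
k:     0  1  2  3  4  5  6  7  8  9 10 11 12 13 14 15 16 17 18
g(k):  0  0  0  0  0  0  1  1  1  1  1  1  2  2  0  0  0  0  0
So g(18) = 0.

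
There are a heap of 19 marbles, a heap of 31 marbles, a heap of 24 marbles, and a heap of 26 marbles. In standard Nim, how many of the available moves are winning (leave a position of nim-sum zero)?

3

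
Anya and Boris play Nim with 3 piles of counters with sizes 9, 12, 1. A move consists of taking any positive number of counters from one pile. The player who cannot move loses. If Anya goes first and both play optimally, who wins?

Anya wins

Write each in binary and XOR column by column:
  1001  (9)
  1100  (12)
  0001  (1)
  ----
  0100  (4)
The nim-sum is 4 ≠ 0, so this is an N-position: the player to move can win; Anya has a winning move.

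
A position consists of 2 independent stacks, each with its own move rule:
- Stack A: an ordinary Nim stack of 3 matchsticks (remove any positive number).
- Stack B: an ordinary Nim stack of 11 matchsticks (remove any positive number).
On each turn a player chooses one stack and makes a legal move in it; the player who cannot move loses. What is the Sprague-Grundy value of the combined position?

8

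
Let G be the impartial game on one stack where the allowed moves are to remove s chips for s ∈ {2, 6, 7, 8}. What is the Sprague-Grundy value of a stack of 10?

3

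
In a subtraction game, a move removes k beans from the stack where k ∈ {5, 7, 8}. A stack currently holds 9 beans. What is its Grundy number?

Grundy values for subtraction set {5, 7, 8}:
k:     0  1  2  3  4  5  6  7  8  9
g(k):  0  0  0  0  0  1  1  1  1  1
So g(9) = 1.

1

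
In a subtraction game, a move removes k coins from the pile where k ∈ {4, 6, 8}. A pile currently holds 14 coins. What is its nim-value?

0

Build the Grundy sequence with g(k) = mex{g(k−s) : s ∈ {4, 6, 8}, s ≤ k}:
k:     0  1  2  3  4  5  6  7  8  9 10 11 12 13 14
g(k):  0  0  0  0  1  1  1  1  2  2  2  2  0  0  0
So g(14) = 0.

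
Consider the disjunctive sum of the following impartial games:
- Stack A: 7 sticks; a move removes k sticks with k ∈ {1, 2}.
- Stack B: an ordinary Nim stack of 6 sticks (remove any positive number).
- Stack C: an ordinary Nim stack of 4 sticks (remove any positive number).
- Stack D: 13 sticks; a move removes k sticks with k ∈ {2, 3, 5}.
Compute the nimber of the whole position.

0

Grundy values for stack A (subtraction set {1, 2}):
k:     0  1  2  3  4  5  6  7
g(k):  0  1  2  0  1  2  0  1
So g(7) = 1.
Stack B is a plain Nim stack of size 6, so its Grundy value is 6.
Stack C is a plain Nim stack of size 4, so its Grundy value is 4.
Build the Grundy sequence for stack D with g(k) = mex{g(k−s) : s ∈ {2, 3, 5}, s ≤ k}:
g(0) = mex{} = 0
g(1) = mex{} = 0
g(2) = mex{0} = 1
g(3) = mex{0} = 1
g(4) = mex{0,1} = 2
g(5) = mex{0,1} = 2
g(6) = mex{0,1,2} = 3
g(7) = mex{1,2} = 0
g(8) = mex{1,2,3} = 0
g(9) = mex{0,2,3} = 1
g(10) = mex{0,2} = 1
g(11) = mex{0,1,3} = 2
g(12) = mex{0,1} = 2
g(13) = mex{0,1,2} = 3
So g(13) = 3.
By the Sprague-Grundy theorem, the Grundy value of a sum of independent games is the XOR of the component values.
Combined value = 1 XOR 6 XOR 4 XOR 3 = 0.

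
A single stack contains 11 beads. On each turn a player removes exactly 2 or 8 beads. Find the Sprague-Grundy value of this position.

Compute g(0), g(1), … for moves {2, 8}:
k:     0  1  2  3  4  5  6  7  8  9 10 11
g(k):  0  0  1  1  0  0  1  1  2  2  0  0
So g(11) = 0.

0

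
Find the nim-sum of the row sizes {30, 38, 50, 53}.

Compute the nim-sum pairwise:
30 ⊕ 38 = 56
56 ⊕ 50 = 10
10 ⊕ 53 = 63

63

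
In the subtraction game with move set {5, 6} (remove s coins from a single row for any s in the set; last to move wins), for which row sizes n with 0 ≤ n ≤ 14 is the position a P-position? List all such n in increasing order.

0, 1, 2, 3, 4, 11, 12, 13, 14

Build the Grundy sequence with g(k) = mex{g(k−s) : s ∈ {5, 6}, s ≤ k}:
g(0) = mex{} = 0
g(1) = mex{} = 0
g(2) = mex{} = 0
g(3) = mex{} = 0
g(4) = mex{} = 0
g(5) = mex{0} = 1
g(6) = mex{0} = 1
g(7) = mex{0} = 1
g(8) = mex{0} = 1
g(9) = mex{0} = 1
g(10) = mex{0,1} = 2
g(11) = mex{1} = 0
g(12) = mex{1} = 0
g(13) = mex{1} = 0
g(14) = mex{1} = 0
The P-positions (g = 0) in 0..14 are 0, 1, 2, 3, 4, 11, 12, 13, 14.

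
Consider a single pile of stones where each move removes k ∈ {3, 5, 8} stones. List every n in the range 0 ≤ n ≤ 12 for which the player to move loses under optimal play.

Grundy values for subtraction set {3, 5, 8}:
g(0) = mex{} = 0
g(1) = mex{} = 0
g(2) = mex{} = 0
g(3) = mex{0} = 1
g(4) = mex{0} = 1
g(5) = mex{0} = 1
g(6) = mex{0,1} = 2
g(7) = mex{0,1} = 2
g(8) = mex{0,1} = 2
g(9) = mex{0,1,2} = 3
g(10) = mex{0,1,2} = 3
g(11) = mex{1,2} = 0
g(12) = mex{1,2,3} = 0
The P-positions (g = 0) in 0..12 are 0, 1, 2, 11, 12.

0, 1, 2, 11, 12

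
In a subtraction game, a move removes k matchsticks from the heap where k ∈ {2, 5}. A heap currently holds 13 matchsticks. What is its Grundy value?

1

Build the Grundy sequence with g(k) = mex{g(k−s) : s ∈ {2, 5}, s ≤ k}:
k:     0  1  2  3  4  5  6  7  8  9 10 11 12 13
g(k):  0  0  1  1  0  2  1  0  0  1  1  0  2  1
So g(13) = 1.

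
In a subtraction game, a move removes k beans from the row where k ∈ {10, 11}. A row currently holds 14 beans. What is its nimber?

1

Grundy values for subtraction set {10, 11}:
g(0) = mex{} = 0
g(1) = mex{} = 0
g(2) = mex{} = 0
g(3) = mex{} = 0
g(4) = mex{} = 0
g(5) = mex{} = 0
g(6) = mex{} = 0
g(7) = mex{} = 0
g(8) = mex{} = 0
g(9) = mex{} = 0
g(10) = mex{0} = 1
g(11) = mex{0} = 1
g(12) = mex{0} = 1
g(13) = mex{0} = 1
g(14) = mex{0} = 1
So g(14) = 1.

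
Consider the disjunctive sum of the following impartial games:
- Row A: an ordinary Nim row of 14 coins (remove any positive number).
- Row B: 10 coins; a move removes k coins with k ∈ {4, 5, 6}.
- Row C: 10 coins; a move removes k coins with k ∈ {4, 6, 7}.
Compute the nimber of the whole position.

12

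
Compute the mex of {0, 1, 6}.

The values 0, 1 are all present; 2 is the first non-negative integer missing from the set.

2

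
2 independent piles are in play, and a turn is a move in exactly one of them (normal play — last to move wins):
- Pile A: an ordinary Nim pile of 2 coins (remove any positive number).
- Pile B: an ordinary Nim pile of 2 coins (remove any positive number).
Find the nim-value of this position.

0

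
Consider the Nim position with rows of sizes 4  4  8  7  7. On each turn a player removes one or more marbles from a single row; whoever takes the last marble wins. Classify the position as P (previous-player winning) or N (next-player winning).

N-position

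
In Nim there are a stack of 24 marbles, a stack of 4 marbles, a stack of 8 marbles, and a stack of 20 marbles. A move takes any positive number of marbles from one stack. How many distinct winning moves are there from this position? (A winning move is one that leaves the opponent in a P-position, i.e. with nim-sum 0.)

0

Nim-sum: 24 XOR 4 XOR 8 XOR 20 = 0.
The nim-sum is already 0, so every move leaves a nonzero nim-sum — there are no winning moves.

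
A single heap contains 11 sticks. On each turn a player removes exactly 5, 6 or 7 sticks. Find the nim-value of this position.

2

Compute g(0), g(1), … for moves {5, 6, 7}:
k:     0  1  2  3  4  5  6  7  8  9 10 11
g(k):  0  0  0  0  0  1  1  1  1  1  2  2
So g(11) = 2.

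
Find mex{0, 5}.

1

0 is in the set but 1 is not, so the mex is 1.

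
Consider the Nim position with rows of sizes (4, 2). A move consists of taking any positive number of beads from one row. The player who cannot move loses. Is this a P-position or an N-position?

Nim-sum: 4 ⊕ 2 = 6.
The nim-sum is 6 ≠ 0, so this is an N-position: the player to move can win.

N-position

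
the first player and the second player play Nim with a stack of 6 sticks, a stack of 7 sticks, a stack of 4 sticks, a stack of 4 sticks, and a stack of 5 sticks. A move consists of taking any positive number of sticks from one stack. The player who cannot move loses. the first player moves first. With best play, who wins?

the first player wins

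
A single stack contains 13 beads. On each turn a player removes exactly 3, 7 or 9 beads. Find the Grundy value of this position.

2

Grundy values for subtraction set {3, 7, 9}:
g(0) = mex{} = 0
g(1) = mex{} = 0
g(2) = mex{} = 0
g(3) = mex{0} = 1
g(4) = mex{0} = 1
g(5) = mex{0} = 1
g(6) = mex{1} = 0
g(7) = mex{0,1} = 2
g(8) = mex{0,1} = 2
g(9) = mex{0} = 1
g(10) = mex{0,1,2} = 3
g(11) = mex{0,1,2} = 3
g(12) = mex{1} = 0
g(13) = mex{0,1,3} = 2
So g(13) = 2.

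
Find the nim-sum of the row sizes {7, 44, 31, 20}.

32

Nim-sum: 7 ^ 44 ^ 31 ^ 20 = 32.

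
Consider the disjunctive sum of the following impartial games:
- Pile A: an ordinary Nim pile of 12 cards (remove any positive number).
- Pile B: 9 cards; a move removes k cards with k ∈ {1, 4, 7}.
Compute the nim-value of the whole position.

13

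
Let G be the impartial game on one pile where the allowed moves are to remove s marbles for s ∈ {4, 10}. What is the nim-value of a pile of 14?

Build the Grundy sequence with g(k) = mex{g(k−s) : s ∈ {4, 10}, s ≤ k}:
g(0) = mex{} = 0
g(1) = mex{} = 0
g(2) = mex{} = 0
g(3) = mex{} = 0
g(4) = mex{0} = 1
g(5) = mex{0} = 1
g(6) = mex{0} = 1
g(7) = mex{0} = 1
g(8) = mex{1} = 0
g(9) = mex{1} = 0
g(10) = mex{0,1} = 2
g(11) = mex{0,1} = 2
g(12) = mex{0} = 1
g(13) = mex{0} = 1
g(14) = mex{1,2} = 0
So g(14) = 0.

0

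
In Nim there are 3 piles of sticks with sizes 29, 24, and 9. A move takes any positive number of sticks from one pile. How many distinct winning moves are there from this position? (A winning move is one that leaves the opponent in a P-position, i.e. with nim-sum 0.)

Nim-sum: 29 ⊕ 24 ⊕ 9 = 12.
The overall nim-sum is X = 12. A pile of size p has a winning move iff p XOR X < p (reduce it to p XOR X).
  29: 29 XOR 12 = 17 < 29 — winning move (to 17).
  24: 24 XOR 12 = 20 < 24 — winning move (to 20).
  9: 9 XOR 12 = 5 < 9 — winning move (to 5).
That gives 3 winning moves.

3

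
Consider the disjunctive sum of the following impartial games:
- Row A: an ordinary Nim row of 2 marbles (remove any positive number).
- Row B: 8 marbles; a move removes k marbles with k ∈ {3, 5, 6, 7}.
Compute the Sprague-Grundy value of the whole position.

0

Row A is a plain Nim row of size 2, so its Grundy value is 2.
For row B, compute g(0), g(1), … with moves {3, 5, 6, 7}:
k:     0  1  2  3  4  5  6  7  8
g(k):  0  0  0  1  1  1  2  2  2
So g(8) = 2.
By the Sprague-Grundy theorem, the Grundy value of a sum of independent games is the XOR of the component values.
Combined value = 2 XOR 2 = 0.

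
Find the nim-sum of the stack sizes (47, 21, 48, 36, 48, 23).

9

Nim-sum: 47 ⊕ 21 ⊕ 48 ⊕ 36 ⊕ 48 ⊕ 23 = 9.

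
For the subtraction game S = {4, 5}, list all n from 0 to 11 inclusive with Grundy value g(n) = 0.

0, 1, 2, 3, 9, 10, 11

Build the Grundy sequence with g(k) = mex{g(k−s) : s ∈ {4, 5}, s ≤ k}:
g(0) = mex{} = 0
g(1) = mex{} = 0
g(2) = mex{} = 0
g(3) = mex{} = 0
g(4) = mex{0} = 1
g(5) = mex{0} = 1
g(6) = mex{0} = 1
g(7) = mex{0} = 1
g(8) = mex{0,1} = 2
g(9) = mex{1} = 0
g(10) = mex{1} = 0
g(11) = mex{1} = 0
The P-positions (g = 0) in 0..11 are 0, 1, 2, 3, 9, 10, 11.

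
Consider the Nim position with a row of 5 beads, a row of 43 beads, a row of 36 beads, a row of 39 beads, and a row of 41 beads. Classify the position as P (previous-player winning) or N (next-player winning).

Nim-sum: 5 XOR 43 XOR 36 XOR 39 XOR 41 = 4.
The nim-sum is 4 ≠ 0, so this is an N-position: the player to move can win.

N-position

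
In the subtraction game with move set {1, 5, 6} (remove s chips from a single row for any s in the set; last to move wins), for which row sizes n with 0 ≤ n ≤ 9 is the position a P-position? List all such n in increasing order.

0, 2, 4

Compute g(0), g(1), … for moves {1, 5, 6}:
k:     0  1  2  3  4  5  6  7  8  9
g(k):  0  1  0  1  0  1  2  3  2  3
The P-positions (g = 0) in 0..9 are 0, 2, 4.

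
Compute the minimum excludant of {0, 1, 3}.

2

The values 0, 1 are all present; 2 is the first non-negative integer missing from the set.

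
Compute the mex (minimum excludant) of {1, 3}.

0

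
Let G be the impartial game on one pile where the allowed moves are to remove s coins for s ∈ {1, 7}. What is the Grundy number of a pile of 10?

Compute g(0), g(1), … for moves {1, 7}:
k:     0  1  2  3  4  5  6  7  8  9 10
g(k):  0  1  0  1  0  1  0  1  0  1  0
So g(10) = 0.

0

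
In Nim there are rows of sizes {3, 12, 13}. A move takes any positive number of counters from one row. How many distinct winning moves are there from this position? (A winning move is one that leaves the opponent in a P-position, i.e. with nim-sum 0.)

Compute the nim-sum pairwise:
3 XOR 12 = 15
15 XOR 13 = 2
The overall nim-sum is X = 2. A row of size p has a winning move iff p XOR X < p (reduce it to p XOR X).
  3: 3 XOR 2 = 1 < 3 — winning move (to 1).
  12: 12 XOR 2 = 14 ≥ 12 — no move.
  13: 13 XOR 2 = 15 ≥ 13 — no move.
That gives 1 winning move.

1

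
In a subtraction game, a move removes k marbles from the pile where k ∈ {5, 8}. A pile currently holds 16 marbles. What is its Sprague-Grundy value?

Compute g(0), g(1), … for moves {5, 8}:
k:     0  1  2  3  4  5  6  7  8  9 10 11 12 13 14 15 16
g(k):  0  0  0  0  0  1  1  1  1  1  2  2  2  0  0  0  0
So g(16) = 0.

0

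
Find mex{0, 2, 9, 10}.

1

0 is in the set but 1 is not, so the mex is 1.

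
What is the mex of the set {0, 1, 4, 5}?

The values 0, 1 are all present; 2 is the first non-negative integer missing from the set.

2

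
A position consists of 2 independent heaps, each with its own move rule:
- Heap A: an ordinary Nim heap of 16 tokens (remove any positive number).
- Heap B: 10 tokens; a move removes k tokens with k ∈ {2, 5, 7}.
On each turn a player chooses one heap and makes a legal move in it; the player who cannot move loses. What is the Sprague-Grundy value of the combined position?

16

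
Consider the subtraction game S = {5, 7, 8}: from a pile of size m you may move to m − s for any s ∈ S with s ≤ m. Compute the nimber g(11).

2

Compute g(0), g(1), … for moves {5, 7, 8}:
k:     0  1  2  3  4  5  6  7  8  9 10 11
g(k):  0  0  0  0  0  1  1  1  1  1  2  2
So g(11) = 2.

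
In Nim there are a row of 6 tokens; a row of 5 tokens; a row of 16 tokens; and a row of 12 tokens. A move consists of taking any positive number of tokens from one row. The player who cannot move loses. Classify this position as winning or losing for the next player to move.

Winning position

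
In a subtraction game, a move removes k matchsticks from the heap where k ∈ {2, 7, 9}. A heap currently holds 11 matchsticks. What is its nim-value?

Compute g(0), g(1), … for moves {2, 7, 9}:
k:     0  1  2  3  4  5  6  7  8  9 10 11
g(k):  0  0  1  1  0  0  1  1  2  2  3  3
So g(11) = 3.

3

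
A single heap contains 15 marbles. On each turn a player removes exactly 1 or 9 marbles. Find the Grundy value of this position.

1

Grundy values for subtraction set {1, 9}:
k:     0  1  2  3  4  5  6  7  8  9 10 11 12 13 14 15
g(k):  0  1  0  1  0  1  0  1  0  1  0  1  0  1  0  1
So g(15) = 1.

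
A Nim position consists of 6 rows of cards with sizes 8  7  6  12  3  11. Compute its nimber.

Nim-sum: 8 ^ 7 ^ 6 ^ 12 ^ 3 ^ 11 = 13.

13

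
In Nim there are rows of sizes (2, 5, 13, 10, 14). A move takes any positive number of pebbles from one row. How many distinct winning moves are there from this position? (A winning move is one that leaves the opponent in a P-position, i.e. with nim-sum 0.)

Nim-sum: 2 XOR 5 XOR 13 XOR 10 XOR 14 = 14.
The overall nim-sum is X = 14. A row of size p has a winning move iff p XOR X < p (reduce it to p XOR X).
  2: 2 XOR 14 = 12 ≥ 2 — no move.
  5: 5 XOR 14 = 11 ≥ 5 — no move.
  13: 13 XOR 14 = 3 < 13 — winning move (to 3).
  10: 10 XOR 14 = 4 < 10 — winning move (to 4).
  14: 14 XOR 14 = 0 < 14 — winning move (to 0).
That gives 3 winning moves.

3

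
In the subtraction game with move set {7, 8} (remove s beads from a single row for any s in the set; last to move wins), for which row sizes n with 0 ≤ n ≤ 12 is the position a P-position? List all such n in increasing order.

0, 1, 2, 3, 4, 5, 6

Compute g(0), g(1), … for moves {7, 8}:
k:     0  1  2  3  4  5  6  7  8  9 10 11 12
g(k):  0  0  0  0  0  0  0  1  1  1  1  1  1
The P-positions (g = 0) in 0..12 are 0, 1, 2, 3, 4, 5, 6.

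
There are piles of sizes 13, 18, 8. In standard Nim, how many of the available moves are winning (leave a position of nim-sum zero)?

1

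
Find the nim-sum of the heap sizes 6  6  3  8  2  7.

Nim-sum: 6 ^ 6 ^ 3 ^ 8 ^ 2 ^ 7 = 14.

14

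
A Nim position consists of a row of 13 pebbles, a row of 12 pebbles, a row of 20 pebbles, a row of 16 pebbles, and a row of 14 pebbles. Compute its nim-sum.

11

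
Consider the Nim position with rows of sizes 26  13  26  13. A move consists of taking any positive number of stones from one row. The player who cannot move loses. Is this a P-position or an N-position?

P-position

Bitwise XOR of the heap sizes:
  11010  (26)
  01101  (13)
  11010  (26)
  01101  (13)
  -----
  00000  (0)
The nim-sum is 0, so this is a P-position: the player to move is in a losing position under optimal play.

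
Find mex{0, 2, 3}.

1

0 is in the set but 1 is not, so the mex is 1.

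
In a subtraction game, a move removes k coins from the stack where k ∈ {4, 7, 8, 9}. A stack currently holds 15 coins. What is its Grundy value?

0

Compute g(0), g(1), … for moves {4, 7, 8, 9}:
k:     0  1  2  3  4  5  6  7  8  9 10 11 12 13 14 15
g(k):  0  0  0  0  1  1  1  1  2  2  2  2  3  0  0  0
So g(15) = 0.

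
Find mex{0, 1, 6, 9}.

2

The values 0, 1 are all present; 2 is the first non-negative integer missing from the set.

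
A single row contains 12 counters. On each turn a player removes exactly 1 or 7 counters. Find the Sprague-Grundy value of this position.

Compute g(0), g(1), … for moves {1, 7}:
k:     0  1  2  3  4  5  6  7  8  9 10 11 12
g(k):  0  1  0  1  0  1  0  1  0  1  0  1  0
So g(12) = 0.

0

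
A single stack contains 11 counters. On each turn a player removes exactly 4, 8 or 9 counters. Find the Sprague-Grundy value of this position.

Build the Grundy sequence with g(k) = mex{g(k−s) : s ∈ {4, 8, 9}, s ≤ k}:
k:     0  1  2  3  4  5  6  7  8  9 10 11
g(k):  0  0  0  0  1  1  1  1  2  2  2  2
So g(11) = 2.

2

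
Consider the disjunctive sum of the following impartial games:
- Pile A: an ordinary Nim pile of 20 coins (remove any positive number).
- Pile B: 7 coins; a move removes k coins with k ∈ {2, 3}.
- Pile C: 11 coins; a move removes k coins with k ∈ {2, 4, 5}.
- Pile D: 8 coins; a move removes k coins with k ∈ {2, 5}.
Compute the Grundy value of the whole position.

Pile A is a plain Nim pile of size 20, so its Grundy value is 20.
Grundy values for pile B (subtraction set {2, 3}):
g(0) = mex{} = 0
g(1) = mex{} = 0
g(2) = mex{0} = 1
g(3) = mex{0} = 1
g(4) = mex{0,1} = 2
g(5) = mex{1} = 0
g(6) = mex{1,2} = 0
g(7) = mex{0,2} = 1
So g(7) = 1.
Grundy values for pile C (subtraction set {2, 4, 5}):
g(0) = mex{} = 0
g(1) = mex{} = 0
g(2) = mex{0} = 1
g(3) = mex{0} = 1
g(4) = mex{0,1} = 2
g(5) = mex{0,1} = 2
g(6) = mex{0,1,2} = 3
g(7) = mex{1,2} = 0
g(8) = mex{1,2,3} = 0
g(9) = mex{0,2} = 1
g(10) = mex{0,2,3} = 1
g(11) = mex{0,1,3} = 2
So g(11) = 2.
Build the Grundy sequence for pile D with g(k) = mex{g(k−s) : s ∈ {2, 5}, s ≤ k}:
g(0) = mex{} = 0
g(1) = mex{} = 0
g(2) = mex{0} = 1
g(3) = mex{0} = 1
g(4) = mex{1} = 0
g(5) = mex{0,1} = 2
g(6) = mex{0} = 1
g(7) = mex{1,2} = 0
g(8) = mex{1} = 0
So g(8) = 0.
By the Sprague-Grundy theorem, the Grundy value of a sum of independent games is the XOR of the component values.
Combined value = 20 XOR 1 XOR 2 XOR 0 = 23.

23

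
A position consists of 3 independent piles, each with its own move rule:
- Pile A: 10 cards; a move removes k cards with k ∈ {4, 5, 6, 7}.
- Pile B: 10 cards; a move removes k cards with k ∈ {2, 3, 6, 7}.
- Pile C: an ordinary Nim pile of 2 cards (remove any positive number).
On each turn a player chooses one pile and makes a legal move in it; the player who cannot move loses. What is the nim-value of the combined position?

Build the Grundy sequence for pile A with g(k) = mex{g(k−s) : s ∈ {4, 5, 6, 7}, s ≤ k}:
g(0) = mex{} = 0
g(1) = mex{} = 0
g(2) = mex{} = 0
g(3) = mex{} = 0
g(4) = mex{0} = 1
g(5) = mex{0} = 1
g(6) = mex{0} = 1
g(7) = mex{0} = 1
g(8) = mex{0,1} = 2
g(9) = mex{0,1} = 2
g(10) = mex{0,1} = 2
So g(10) = 2.
For pile B, compute g(0), g(1), … with moves {2, 3, 6, 7}:
g(0) = mex{} = 0
g(1) = mex{} = 0
g(2) = mex{0} = 1
g(3) = mex{0} = 1
g(4) = mex{0,1} = 2
g(5) = mex{1} = 0
g(6) = mex{0,1,2} = 3
g(7) = mex{0,2} = 1
g(8) = mex{0,1,3} = 2
g(9) = mex{1,3} = 0
g(10) = mex{1,2} = 0
So g(10) = 0.
Pile C is a plain Nim pile of size 2, so its Grundy value is 2.
The value of a disjunctive sum is the nim-sum of the parts.
Combined value = 2 ⊕ 0 ⊕ 2 = 0.

0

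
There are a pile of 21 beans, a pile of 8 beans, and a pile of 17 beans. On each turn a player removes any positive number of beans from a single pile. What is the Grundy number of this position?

Compute the nim-sum pairwise:
21 ⊕ 8 = 29
29 ⊕ 17 = 12

12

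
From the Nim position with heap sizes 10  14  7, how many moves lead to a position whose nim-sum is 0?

3

Nim-sum: 10 ^ 14 ^ 7 = 3.
The overall nim-sum is X = 3. A heap of size p has a winning move iff p XOR X < p (reduce it to p XOR X).
  10: 10 XOR 3 = 9 < 10 — winning move (to 9).
  14: 14 XOR 3 = 13 < 14 — winning move (to 13).
  7: 7 XOR 3 = 4 < 7 — winning move (to 4).
That gives 3 winning moves.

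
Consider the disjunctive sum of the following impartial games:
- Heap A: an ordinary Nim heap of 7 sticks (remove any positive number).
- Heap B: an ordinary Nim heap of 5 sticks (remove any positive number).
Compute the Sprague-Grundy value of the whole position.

2

Heap A is a plain Nim heap of size 7, so its Grundy value is 7.
Heap B is a plain Nim heap of size 5, so its Grundy value is 5.
By the Sprague-Grundy theorem, the Grundy value of a sum of independent games is the XOR of the component values.
Combined value = 7 XOR 5 = 2.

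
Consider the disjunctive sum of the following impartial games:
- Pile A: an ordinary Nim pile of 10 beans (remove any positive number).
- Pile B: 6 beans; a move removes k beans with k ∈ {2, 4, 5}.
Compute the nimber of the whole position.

9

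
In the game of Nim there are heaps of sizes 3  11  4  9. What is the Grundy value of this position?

Compute the nim-sum pairwise:
3 XOR 11 = 8
8 XOR 4 = 12
12 XOR 9 = 5

5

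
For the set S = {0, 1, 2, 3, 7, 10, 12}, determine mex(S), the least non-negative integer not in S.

4

The values 0, 1, 2, 3 are all present; 4 is the first non-negative integer missing from the set.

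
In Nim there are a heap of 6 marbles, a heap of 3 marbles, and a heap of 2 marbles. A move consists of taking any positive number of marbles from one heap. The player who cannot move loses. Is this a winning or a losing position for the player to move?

Compute the nim-sum pairwise:
6 XOR 3 = 5
5 XOR 2 = 7
The nim-sum is 7 ≠ 0, so this is an N-position: the player to move can win.

Winning position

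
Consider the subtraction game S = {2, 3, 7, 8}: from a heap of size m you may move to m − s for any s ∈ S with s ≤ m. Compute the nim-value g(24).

2

Build the Grundy sequence with g(k) = mex{g(k−s) : s ∈ {2, 3, 7, 8}, s ≤ k}:
k:     0  1  2  3  4  5  6  7  8  9 10 11 12 13 14 15 16 17 18 19 20 21 22 23 24
g(k):  0  0  1  1  2  0  0  1  1  2  0  0  1  1  2  0  0  1  1  2  0  0  1  1  2
So g(24) = 2.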